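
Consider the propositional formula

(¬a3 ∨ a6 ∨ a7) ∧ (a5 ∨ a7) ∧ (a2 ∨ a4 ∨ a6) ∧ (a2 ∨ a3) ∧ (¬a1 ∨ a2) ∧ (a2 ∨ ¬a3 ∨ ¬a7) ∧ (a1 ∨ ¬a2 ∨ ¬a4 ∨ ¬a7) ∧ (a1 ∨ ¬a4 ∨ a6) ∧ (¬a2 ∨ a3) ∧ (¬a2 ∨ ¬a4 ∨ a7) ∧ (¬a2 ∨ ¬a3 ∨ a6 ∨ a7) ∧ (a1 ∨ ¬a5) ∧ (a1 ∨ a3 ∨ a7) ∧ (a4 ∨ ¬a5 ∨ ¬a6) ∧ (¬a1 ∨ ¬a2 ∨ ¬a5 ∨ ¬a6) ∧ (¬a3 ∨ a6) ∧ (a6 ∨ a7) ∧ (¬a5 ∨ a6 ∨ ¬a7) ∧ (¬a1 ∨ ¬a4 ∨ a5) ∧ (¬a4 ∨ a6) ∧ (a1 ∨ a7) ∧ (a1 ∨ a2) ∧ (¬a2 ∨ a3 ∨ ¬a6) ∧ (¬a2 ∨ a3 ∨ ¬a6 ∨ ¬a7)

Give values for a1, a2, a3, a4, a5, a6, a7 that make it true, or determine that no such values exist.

a1 = True, a2 = True, a3 = True, a4 = False, a5 = False, a6 = True, a7 = True

Set a1 = True.
  then (¬a1 ∨ a2) forces a2 = True.
  then (¬a2 ∨ a3) forces a3 = True.
  then (¬a3 ∨ a6) forces a6 = True.
  then (¬a1 ∨ ¬a2 ∨ ¬a5 ∨ ¬a6) forces a5 = False.
  then (¬a1 ∨ ¬a4 ∨ a5) forces a4 = False.
  then (a5 ∨ a7) forces a7 = True.
All clauses satisfied.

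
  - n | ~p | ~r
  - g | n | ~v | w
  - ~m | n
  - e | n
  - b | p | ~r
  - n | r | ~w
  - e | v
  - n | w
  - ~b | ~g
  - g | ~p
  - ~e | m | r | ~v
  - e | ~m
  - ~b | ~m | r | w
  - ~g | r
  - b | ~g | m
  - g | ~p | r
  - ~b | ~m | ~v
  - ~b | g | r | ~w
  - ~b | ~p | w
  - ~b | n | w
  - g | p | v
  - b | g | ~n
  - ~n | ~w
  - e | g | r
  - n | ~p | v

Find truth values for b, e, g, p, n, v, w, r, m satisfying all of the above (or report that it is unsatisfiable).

Set b = True.
  then (~b | ~g) forces g = False.
  then (g | ~p) forces p = False.
  then (g | p | v) forces v = True.
  then (~b | ~m | ~v) forces m = False.
Set e = True.
  then (~e | m | r | ~v) forces r = True.
Set n = False.
  then (g | n | ~v | w) forces w = True.
All clauses satisfied.

b: True, e: True, g: False, p: False, n: False, v: True, w: True, r: True, m: False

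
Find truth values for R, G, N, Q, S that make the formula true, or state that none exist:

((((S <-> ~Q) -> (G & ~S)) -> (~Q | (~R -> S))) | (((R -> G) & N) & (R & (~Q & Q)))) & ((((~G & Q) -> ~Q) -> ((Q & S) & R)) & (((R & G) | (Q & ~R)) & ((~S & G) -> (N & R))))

R: False, G: False, N: False, Q: True, S: True

  (((S <-> ~Q) -> (G & ~S)) -> (~Q | (~R -> S))) | (((R -> G) & N) & (R & (~Q & Q))) = True
    ((S <-> ~Q) -> (G & ~S)) -> (~Q | (~R -> S)) = True
      (S <-> ~Q) -> (G & ~S) = True
        S <-> ~Q = False
          ~Q = False
        G & ~S = False
          ~S = False
      ~Q | (~R -> S) = True
        ~Q = False
        ~R -> S = True
          ~R = True
    ((R -> G) & N) & (R & (~Q & Q)) = False
      (R -> G) & N = False
        R -> G = True
      R & (~Q & Q) = False
        ~Q & Q = False
          ~Q = False
  (((~G & Q) -> ~Q) -> ((Q & S) & R)) & (((R & G) | (Q & ~R)) & ((~S & G) -> (N & R))) = True
    ((~G & Q) -> ~Q) -> ((Q & S) & R) = True
      (~G & Q) -> ~Q = False
        ~G & Q = True
          ~G = True
        ~Q = False
      (Q & S) & R = False
        Q & S = True
    ((R & G) | (Q & ~R)) & ((~S & G) -> (N & R)) = True
      (R & G) | (Q & ~R) = True
        R & G = False
        Q & ~R = True
          ~R = True
      (~S & G) -> (N & R) = True
        ~S & G = False
          ~S = False
        N & R = False
Both conjuncts True, so the formula holds.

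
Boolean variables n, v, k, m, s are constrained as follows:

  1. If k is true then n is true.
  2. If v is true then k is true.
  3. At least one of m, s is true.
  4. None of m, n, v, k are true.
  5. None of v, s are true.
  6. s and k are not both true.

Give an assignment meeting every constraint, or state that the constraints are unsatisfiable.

No satisfying assignment exists.

Case m = True:
  Constraint (4) is violated (m=T) — contradiction.
Case m = False:
  (3) with m=F forces s = True.
  Constraint (5) is violated (s=T) — contradiction.
Both cases fail — unsatisfiable.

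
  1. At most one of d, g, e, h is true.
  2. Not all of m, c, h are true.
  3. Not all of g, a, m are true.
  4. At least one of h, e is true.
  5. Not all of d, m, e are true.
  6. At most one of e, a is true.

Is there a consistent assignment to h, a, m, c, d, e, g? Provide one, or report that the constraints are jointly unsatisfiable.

h=T, a=T, m=F, c=T, d=F, e=F, g=F

  (1) {d, g, e, h}: 1 true — at most one ✓
  (2) {m, c, h}: 2/3 true — not all ✓
  (3) {g, a, m}: 1/3 true — not all ✓
  (4) {h, e}: 1 true — at least one ✓
  (5) {d, m, e}: 0/3 true — not all ✓
  (6) {e, a}: 1 true — at most one ✓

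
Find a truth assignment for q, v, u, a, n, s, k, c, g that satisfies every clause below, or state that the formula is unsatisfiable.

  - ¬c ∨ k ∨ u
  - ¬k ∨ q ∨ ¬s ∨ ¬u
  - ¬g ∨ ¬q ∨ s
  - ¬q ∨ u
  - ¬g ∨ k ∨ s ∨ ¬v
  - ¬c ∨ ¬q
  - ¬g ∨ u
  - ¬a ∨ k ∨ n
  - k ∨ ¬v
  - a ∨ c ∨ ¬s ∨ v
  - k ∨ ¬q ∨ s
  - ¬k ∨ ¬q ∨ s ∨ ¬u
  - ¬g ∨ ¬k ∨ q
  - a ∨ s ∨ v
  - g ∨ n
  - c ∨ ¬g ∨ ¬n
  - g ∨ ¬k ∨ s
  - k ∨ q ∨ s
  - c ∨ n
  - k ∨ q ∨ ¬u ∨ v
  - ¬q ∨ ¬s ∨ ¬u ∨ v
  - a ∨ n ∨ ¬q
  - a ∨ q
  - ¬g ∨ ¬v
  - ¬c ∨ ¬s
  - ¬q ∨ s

Set q = False.
  then (a ∨ q) forces a = True.
Set v = True.
  then (k ∨ ¬v) forces k = True.
  then (¬g ∨ ¬k ∨ q) forces g = False.
  then (g ∨ n) forces n = True.
  then (g ∨ ¬k ∨ s) forces s = True.
  then (¬c ∨ ¬s) forces c = False.
  then (¬k ∨ q ∨ ¬s ∨ ¬u) forces u = False.
All clauses satisfied.

q=F; v=T; u=F; a=T; n=T; s=T; k=T; c=F; g=F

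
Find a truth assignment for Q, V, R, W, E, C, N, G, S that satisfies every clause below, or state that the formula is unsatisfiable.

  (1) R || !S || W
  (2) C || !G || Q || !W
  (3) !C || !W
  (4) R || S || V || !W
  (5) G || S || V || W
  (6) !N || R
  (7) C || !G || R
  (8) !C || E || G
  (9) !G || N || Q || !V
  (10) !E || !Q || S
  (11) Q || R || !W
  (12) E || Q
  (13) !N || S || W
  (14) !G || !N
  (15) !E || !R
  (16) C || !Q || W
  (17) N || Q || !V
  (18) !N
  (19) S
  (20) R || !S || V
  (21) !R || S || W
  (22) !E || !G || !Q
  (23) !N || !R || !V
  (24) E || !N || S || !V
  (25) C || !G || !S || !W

Q=T, V=T, R=T, W=F, E=F, C=T, N=F, G=T, S=T

Unit clause (!N) forces N = False.
Unit clause (S) forces S = True.
Try Q = False:
  (E || Q) forces E = True.
  (!E || !R) forces R = False.
  (R || !S || W) forces W = True.
  clause (Q || R || !W) is falsified — backtrack.
So Q = True.
Set V = True.
Set R = True.
  then (!E || !R) forces E = False.
Set W = False.
  then (C || !Q || W) forces C = True.
  then (!C || E || G) forces G = True.
All clauses satisfied.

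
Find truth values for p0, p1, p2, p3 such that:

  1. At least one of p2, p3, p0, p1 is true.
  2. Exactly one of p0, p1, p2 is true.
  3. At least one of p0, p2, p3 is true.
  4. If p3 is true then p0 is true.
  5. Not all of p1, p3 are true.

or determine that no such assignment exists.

p0=F, p1=F, p2=T, p3=F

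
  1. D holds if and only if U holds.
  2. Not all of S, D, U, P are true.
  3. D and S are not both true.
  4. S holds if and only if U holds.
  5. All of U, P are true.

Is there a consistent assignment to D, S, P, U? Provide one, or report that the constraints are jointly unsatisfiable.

Unsatisfiable — no assignment works.

Case U = True:
  (1) with U=T forces D = True.
  (3) with D=T forces S = False.
  Constraint (4) is violated (S=F, U=T) — contradiction.
Case U = False:
  Constraint (5) is violated (U=F) — contradiction.
Both cases fail — unsatisfiable.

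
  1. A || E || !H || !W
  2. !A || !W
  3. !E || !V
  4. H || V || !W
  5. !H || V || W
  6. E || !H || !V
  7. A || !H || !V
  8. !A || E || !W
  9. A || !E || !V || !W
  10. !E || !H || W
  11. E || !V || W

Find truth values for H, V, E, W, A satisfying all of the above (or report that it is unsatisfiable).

H: False, V: False, E: True, W: False, A: True

Set H = False.
Set V = False.
  then (H || V || !W) forces W = False.
Set E = True.
Set A = True.
All clauses satisfied.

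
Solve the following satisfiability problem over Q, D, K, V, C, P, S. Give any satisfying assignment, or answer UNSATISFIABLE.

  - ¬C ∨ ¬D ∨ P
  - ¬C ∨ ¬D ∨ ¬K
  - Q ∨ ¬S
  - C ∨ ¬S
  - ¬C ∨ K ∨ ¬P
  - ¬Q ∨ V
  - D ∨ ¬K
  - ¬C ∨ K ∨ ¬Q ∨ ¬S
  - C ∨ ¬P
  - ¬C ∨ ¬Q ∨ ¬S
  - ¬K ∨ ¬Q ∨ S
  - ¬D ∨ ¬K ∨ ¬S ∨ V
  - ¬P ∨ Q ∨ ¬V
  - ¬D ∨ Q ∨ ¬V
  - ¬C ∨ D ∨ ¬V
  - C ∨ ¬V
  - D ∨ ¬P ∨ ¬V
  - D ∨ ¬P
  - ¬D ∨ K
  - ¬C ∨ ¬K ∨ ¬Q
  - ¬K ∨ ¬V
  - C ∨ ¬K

Q = False, D = False, K = False, V = False, C = True, P = False, S = False

Set Q = False.
  then (Q ∨ ¬S) forces S = False.
Set D = False.
  then (D ∨ ¬K) forces K = False.
  then (D ∨ ¬P) forces P = False.
Try V = True:
  (¬C ∨ D ∨ ¬V) forces C = False.
  clause (C ∨ ¬V) is falsified — backtrack.
So V = False.
Set C = True.
All clauses satisfied.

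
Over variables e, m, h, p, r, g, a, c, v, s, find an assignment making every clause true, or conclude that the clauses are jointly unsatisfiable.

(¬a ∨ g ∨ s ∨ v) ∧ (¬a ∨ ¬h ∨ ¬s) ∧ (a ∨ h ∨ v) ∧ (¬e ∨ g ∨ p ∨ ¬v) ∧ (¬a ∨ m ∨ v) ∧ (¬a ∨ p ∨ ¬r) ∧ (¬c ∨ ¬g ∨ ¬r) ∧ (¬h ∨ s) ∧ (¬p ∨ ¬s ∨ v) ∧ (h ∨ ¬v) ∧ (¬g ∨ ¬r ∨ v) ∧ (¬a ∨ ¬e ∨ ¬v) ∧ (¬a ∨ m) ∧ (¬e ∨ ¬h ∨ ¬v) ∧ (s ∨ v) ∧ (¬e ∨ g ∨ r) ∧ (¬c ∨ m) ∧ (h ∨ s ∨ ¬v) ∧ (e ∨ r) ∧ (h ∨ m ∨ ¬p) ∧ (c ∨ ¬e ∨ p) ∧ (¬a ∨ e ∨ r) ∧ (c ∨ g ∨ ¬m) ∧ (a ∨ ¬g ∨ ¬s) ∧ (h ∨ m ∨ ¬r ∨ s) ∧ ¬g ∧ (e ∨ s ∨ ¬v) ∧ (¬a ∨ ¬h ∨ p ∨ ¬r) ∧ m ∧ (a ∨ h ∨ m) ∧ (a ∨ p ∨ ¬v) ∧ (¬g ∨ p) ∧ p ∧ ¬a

e: False, m: True, h: True, p: True, r: True, g: False, a: False, c: True, v: True, s: True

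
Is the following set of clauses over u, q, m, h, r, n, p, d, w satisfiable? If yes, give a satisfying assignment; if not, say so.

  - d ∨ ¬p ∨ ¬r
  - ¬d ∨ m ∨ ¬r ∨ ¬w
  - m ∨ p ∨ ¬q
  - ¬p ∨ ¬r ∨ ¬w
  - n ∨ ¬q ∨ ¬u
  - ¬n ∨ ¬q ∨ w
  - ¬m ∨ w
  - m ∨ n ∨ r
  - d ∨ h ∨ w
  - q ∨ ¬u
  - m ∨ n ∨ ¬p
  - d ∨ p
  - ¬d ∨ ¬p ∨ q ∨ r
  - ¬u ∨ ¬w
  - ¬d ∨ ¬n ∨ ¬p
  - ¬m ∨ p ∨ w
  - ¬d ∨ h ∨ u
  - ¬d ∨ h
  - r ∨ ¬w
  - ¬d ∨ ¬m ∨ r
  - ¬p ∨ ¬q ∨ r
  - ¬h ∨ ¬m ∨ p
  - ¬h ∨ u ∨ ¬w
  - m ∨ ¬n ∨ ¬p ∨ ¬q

u: False; q: False; m: False; h: True; r: False; n: True; p: True; d: False; w: False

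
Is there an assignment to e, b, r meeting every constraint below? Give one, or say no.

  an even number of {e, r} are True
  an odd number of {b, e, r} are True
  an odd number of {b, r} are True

e=F, b=T, r=F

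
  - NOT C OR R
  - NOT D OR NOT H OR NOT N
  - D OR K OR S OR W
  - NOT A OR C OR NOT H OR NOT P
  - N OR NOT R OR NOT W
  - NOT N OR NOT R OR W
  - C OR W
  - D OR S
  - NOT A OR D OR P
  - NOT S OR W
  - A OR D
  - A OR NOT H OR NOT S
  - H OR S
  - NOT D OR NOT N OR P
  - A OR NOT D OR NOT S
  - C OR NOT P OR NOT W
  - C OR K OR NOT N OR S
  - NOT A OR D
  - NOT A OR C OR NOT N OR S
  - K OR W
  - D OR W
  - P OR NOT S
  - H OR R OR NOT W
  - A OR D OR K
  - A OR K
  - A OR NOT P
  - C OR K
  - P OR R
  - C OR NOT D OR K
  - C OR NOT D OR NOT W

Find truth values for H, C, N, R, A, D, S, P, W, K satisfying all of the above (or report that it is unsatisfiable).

H=T, C=T, N=F, R=T, A=T, D=T, S=F, P=T, W=F, K=T

Set H = True.
Try C = False:
  (C OR W) forces W = True.
  (C OR NOT P OR NOT W) forces P = False.
  (P OR NOT S) forces S = False.
  (D OR S) forces D = True.
  clause (C OR NOT D OR NOT W) is falsified — backtrack.
So C = True.
  then (NOT C OR R) forces R = True.
Set N = False.
  then (N OR NOT R OR NOT W) forces W = False.
  then (NOT S OR W) forces S = False.
  then (K OR W) forces K = True.
  then (D OR W) forces D = True.
Set A = True.
Set P = True.
All clauses satisfied.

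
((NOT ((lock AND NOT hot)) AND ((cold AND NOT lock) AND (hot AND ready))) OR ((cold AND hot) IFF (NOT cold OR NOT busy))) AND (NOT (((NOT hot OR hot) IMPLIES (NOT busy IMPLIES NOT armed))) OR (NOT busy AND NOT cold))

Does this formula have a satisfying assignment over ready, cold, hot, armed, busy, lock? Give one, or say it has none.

ready: False, cold: True, hot: True, armed: True, busy: False, lock: True

  (NOT ((lock AND NOT hot)) AND ((cold AND NOT lock) AND (hot AND ready))) OR ((cold AND hot) IFF (NOT cold OR NOT busy)) = True
    NOT ((lock AND NOT hot)) AND ((cold AND NOT lock) AND (hot AND ready)) = False
      NOT ((lock AND NOT hot)) = True
        lock AND NOT hot = False
          NOT hot = False
      (cold AND NOT lock) AND (hot AND ready) = False
        cold AND NOT lock = False
          NOT lock = False
        hot AND ready = False
    (cold AND hot) IFF (NOT cold OR NOT busy) = True
      cold AND hot = True
      NOT cold OR NOT busy = True
        NOT cold = False
        NOT busy = True
  NOT (((NOT hot OR hot) IMPLIES (NOT busy IMPLIES NOT armed))) OR (NOT busy AND NOT cold) = True
    NOT (((NOT hot OR hot) IMPLIES (NOT busy IMPLIES NOT armed))) = True
      (NOT hot OR hot) IMPLIES (NOT busy IMPLIES NOT armed) = False
        NOT hot OR hot = True
          NOT hot = False
        NOT busy IMPLIES NOT armed = False
          NOT busy = True
          NOT armed = False
    NOT busy AND NOT cold = False
      NOT busy = True
      NOT cold = False
Both conjuncts True, so the formula holds.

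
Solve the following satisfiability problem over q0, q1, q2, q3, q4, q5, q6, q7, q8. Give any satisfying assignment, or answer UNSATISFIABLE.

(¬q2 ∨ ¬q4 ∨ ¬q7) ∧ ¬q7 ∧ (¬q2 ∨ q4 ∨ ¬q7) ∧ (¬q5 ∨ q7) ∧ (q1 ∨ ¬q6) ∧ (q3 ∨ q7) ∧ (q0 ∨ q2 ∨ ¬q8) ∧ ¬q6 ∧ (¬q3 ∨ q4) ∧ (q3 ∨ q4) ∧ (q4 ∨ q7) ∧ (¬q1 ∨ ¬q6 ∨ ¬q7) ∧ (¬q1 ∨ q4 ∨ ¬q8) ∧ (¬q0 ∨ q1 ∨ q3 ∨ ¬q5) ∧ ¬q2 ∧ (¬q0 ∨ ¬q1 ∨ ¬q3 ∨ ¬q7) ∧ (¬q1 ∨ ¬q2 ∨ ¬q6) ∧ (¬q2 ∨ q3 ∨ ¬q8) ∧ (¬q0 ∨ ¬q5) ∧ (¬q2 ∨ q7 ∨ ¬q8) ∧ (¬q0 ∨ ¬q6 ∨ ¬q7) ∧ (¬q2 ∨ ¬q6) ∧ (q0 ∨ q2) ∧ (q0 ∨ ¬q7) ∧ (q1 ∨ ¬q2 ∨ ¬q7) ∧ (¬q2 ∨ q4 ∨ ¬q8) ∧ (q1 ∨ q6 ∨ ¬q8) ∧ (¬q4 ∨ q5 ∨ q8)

Unit clause (¬q7) forces q7 = False.
In (¬q5 ∨ q7) only ¬q5 is left, so q5 = False.
In (q3 ∨ q7) only q3 is left, so q3 = True.
Unit clause (¬q6) forces q6 = False.
In (¬q3 ∨ q4) only q4 is left, so q4 = True.
Unit clause (¬q2) forces q2 = False.
In (q0 ∨ q2) only q0 is left, so q0 = True.
In (¬q4 ∨ q5 ∨ q8) only q8 is left, so q8 = True.
In (q1 ∨ q6 ∨ ¬q8) only q1 is left, so q1 = True.
All clauses satisfied.

q0 = True; q1 = True; q2 = False; q3 = True; q4 = True; q5 = False; q6 = False; q7 = False; q8 = True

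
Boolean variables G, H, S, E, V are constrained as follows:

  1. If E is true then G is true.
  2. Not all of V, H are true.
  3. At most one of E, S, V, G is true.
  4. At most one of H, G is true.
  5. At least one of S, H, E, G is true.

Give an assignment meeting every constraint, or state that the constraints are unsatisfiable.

G = False, H = True, S = True, E = False, V = False

  (1) E=F ⇒ G: vacuous ✓
  (2) {V, H}: 1/2 true — not all ✓
  (3) {E, S, V, G}: 1 true — at most one ✓
  (4) {H, G}: 1 true — at most one ✓
  (5) {S, H, E, G}: 2 true — at least one ✓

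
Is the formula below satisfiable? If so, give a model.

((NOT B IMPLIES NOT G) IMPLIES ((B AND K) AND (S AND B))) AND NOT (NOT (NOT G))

G = False; S = True; K = True; B = True

  (NOT B IMPLIES NOT G) IMPLIES ((B AND K) AND (S AND B)) = True
    NOT B IMPLIES NOT G = True
      NOT B = False
      NOT G = True
    (B AND K) AND (S AND B) = True
      B AND K = True
      S AND B = True
  NOT (NOT (NOT G)) = True
    NOT (NOT G) = False
      NOT G = True
Both conjuncts True, so the formula holds.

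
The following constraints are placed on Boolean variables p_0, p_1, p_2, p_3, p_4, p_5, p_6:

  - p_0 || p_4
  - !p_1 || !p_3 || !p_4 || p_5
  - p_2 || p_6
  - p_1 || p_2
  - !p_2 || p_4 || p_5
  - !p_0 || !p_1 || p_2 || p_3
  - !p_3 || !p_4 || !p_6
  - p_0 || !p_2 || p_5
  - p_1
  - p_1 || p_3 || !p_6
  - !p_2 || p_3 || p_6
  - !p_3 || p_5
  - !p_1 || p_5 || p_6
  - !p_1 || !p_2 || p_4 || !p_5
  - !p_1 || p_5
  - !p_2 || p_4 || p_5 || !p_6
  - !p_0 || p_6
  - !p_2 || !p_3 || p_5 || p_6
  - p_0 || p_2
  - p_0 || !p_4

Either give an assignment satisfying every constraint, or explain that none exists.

Unit clause (p_1) forces p_1 = True.
In (!p_1 || p_5) only p_5 is left, so p_5 = True.
Set p_0 = True.
  then (!p_0 || p_6) forces p_6 = True.
Set p_2 = True.
  then (!p_1 || !p_2 || p_4 || !p_5) forces p_4 = True.
  then (!p_3 || !p_4 || !p_6) forces p_3 = False.
All clauses satisfied.

p_0 = True, p_1 = True, p_2 = True, p_3 = False, p_4 = True, p_5 = True, p_6 = True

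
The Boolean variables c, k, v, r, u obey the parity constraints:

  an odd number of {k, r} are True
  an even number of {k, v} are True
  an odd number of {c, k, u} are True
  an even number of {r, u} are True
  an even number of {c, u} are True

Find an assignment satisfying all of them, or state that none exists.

c = False, k = True, v = True, r = False, u = False

{k, r}: 1 true → odd ✓
{k, v}: 2 true → even ✓
{c, k, u}: 1 true → odd ✓
{r, u}: 0 true → even ✓
{c, u}: 0 true → even ✓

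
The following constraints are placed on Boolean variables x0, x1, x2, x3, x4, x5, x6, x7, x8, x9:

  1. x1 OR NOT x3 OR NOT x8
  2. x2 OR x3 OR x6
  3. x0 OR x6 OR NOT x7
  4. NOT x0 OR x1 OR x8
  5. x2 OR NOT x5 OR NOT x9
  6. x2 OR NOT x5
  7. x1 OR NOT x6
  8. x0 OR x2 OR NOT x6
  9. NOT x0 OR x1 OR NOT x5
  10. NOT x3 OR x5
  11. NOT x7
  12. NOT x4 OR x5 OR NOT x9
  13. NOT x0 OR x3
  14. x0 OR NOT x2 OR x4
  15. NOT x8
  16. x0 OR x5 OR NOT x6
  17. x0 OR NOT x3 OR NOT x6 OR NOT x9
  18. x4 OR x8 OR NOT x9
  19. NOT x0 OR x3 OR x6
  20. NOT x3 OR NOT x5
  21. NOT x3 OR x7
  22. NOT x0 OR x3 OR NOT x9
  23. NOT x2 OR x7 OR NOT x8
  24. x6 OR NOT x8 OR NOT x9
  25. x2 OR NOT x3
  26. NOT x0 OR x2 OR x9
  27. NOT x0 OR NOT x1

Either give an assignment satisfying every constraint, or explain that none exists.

Unit clause (NOT x7) forces x7 = False.
Unit clause (NOT x8) forces x8 = False.
In (NOT x3 OR x7) only NOT x3 is left, so x3 = False.
In (NOT x0 OR x3) only NOT x0 is left, so x0 = False.
Set x1 = False.
  then (x1 OR NOT x6) forces x6 = False.
  then (x2 OR x3 OR x6) forces x2 = True.
  then (x0 OR NOT x2 OR x4) forces x4 = True.
Set x5 = False.
  then (NOT x4 OR x5 OR NOT x9) forces x9 = False.
All clauses satisfied.

x0=F, x1=F, x2=T, x3=F, x4=T, x5=F, x6=F, x7=F, x8=F, x9=F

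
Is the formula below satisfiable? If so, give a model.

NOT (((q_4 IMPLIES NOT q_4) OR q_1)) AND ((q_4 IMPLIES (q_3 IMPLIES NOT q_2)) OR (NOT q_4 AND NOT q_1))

q_1: False; q_2: False; q_3: True; q_4: True

  NOT (((q_4 IMPLIES NOT q_4) OR q_1)) = True
    (q_4 IMPLIES NOT q_4) OR q_1 = False
      q_4 IMPLIES NOT q_4 = False
        NOT q_4 = False
  (q_4 IMPLIES (q_3 IMPLIES NOT q_2)) OR (NOT q_4 AND NOT q_1) = True
    q_4 IMPLIES (q_3 IMPLIES NOT q_2) = True
      q_3 IMPLIES NOT q_2 = True
        NOT q_2 = True
    NOT q_4 AND NOT q_1 = False
      NOT q_4 = False
      NOT q_1 = True
Both conjuncts True, so the formula holds.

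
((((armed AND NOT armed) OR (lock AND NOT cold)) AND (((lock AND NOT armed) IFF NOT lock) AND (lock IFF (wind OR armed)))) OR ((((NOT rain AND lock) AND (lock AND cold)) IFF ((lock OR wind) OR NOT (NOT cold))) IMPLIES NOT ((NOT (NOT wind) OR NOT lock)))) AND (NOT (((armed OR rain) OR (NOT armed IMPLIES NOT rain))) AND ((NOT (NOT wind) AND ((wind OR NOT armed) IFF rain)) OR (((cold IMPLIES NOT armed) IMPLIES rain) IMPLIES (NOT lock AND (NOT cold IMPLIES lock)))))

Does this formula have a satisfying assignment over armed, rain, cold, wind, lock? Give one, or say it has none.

The conjunct NOT (((armed OR rain) OR (NOT armed IMPLIES NOT rain))) is unsatisfiable on its own:
  armed=F, rain=F: evaluates to False.
  armed=F, rain=T: evaluates to False.
  armed=T, rain=F: evaluates to False.
  armed=T, rain=T: evaluates to False.
So the whole conjunction is unsatisfiable.

Unsatisfiable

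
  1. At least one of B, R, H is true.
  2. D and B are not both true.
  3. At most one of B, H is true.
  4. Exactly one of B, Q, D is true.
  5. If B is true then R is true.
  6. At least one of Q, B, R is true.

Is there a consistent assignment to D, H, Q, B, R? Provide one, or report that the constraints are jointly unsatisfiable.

D = False, H = False, Q = True, B = False, R = True

  (1) {B, R, H}: 1 true — at least one ✓
  (2) D=F, B=F — not both ✓
  (3) {B, H}: 0 true — at most one ✓
  (4) {B, Q, D}: 1 true — exactly one ✓
  (5) B=F ⇒ R: vacuous ✓
  (6) {Q, B, R}: 2 true — at least one ✓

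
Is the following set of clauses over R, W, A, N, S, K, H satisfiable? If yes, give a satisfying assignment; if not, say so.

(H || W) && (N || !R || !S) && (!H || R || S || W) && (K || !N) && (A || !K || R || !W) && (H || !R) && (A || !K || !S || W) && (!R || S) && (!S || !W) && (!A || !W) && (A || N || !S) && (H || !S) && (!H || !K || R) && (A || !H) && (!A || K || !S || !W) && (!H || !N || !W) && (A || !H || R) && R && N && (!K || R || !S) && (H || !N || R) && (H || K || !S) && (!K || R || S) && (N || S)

R: True; W: False; A: True; N: True; S: True; K: True; H: True

Unit clause (R) forces R = True.
Unit clause (N) forces N = True.
In (K || !N) only K is left, so K = True.
In (H || !R) only H is left, so H = True.
In (!R || S) only S is left, so S = True.
In (!S || !W) only !W is left, so W = False.
In (A || !H) only A is left, so A = True.
All clauses satisfied.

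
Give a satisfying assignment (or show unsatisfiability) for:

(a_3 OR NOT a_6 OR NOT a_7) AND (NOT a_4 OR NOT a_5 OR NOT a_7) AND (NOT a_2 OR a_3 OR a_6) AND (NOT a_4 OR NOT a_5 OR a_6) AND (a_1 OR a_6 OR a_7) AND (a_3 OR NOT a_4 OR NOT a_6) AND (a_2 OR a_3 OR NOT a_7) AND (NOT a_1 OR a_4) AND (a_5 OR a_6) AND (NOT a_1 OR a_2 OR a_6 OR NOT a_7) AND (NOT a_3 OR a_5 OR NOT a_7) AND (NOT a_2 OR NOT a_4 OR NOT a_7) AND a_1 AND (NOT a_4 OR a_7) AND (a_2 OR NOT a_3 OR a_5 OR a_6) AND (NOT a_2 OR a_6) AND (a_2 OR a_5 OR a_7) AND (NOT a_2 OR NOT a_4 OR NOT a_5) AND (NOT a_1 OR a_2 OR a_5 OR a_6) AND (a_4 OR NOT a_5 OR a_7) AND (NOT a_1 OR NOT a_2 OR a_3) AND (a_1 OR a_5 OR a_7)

Case a_1 = True:
  (NOT a_1 OR a_4) forces a_4 = True.
  (NOT a_4 OR a_7) forces a_7 = True.
  (NOT a_4 OR NOT a_5 OR NOT a_7) forces a_5 = False.
  (a_5 OR a_6) forces a_6 = True.
  (a_3 OR NOT a_6 OR NOT a_7) forces a_3 = True.
  Clause (NOT a_3 OR a_5 OR NOT a_7) is falsified — contradiction.
Case a_1 = False:
  Clause (a_1) is falsified — contradiction.
Both cases fail, so the formula is unsatisfiable.

The formula is unsatisfiable.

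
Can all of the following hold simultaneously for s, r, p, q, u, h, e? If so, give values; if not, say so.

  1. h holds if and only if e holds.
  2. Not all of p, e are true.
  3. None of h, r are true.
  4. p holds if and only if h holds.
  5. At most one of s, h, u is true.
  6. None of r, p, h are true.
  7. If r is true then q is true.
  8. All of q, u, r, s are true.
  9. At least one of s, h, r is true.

No satisfying assignment exists.

Case r = True:
  Constraint (3) is violated (r=T) — contradiction.
Case r = False:
  Constraint (8) is violated (r=F) — contradiction.
Both cases fail — unsatisfiable.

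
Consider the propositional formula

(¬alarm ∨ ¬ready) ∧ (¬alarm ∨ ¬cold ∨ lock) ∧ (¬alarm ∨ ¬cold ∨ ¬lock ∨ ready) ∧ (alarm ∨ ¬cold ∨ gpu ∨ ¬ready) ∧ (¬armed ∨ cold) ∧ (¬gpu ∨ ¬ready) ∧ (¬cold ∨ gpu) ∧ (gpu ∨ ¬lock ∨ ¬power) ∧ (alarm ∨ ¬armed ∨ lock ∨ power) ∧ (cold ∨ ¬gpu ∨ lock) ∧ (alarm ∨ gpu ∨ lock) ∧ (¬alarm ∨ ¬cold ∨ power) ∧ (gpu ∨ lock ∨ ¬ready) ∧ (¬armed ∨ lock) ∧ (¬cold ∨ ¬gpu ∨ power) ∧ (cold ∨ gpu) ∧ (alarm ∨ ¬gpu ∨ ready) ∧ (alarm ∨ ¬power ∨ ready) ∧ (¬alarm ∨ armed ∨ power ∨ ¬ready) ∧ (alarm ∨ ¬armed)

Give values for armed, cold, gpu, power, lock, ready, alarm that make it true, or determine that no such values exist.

armed = False, cold = False, gpu = True, power = True, lock = True, ready = False, alarm = True

Set armed = False.
Set cold = False.
  then (cold ∨ gpu) forces gpu = True.
  then (¬gpu ∨ ¬ready) forces ready = False.
  then (cold ∨ ¬gpu ∨ lock) forces lock = True.
  then (alarm ∨ ¬gpu ∨ ready) forces alarm = True.
Set power = True.
All clauses satisfied.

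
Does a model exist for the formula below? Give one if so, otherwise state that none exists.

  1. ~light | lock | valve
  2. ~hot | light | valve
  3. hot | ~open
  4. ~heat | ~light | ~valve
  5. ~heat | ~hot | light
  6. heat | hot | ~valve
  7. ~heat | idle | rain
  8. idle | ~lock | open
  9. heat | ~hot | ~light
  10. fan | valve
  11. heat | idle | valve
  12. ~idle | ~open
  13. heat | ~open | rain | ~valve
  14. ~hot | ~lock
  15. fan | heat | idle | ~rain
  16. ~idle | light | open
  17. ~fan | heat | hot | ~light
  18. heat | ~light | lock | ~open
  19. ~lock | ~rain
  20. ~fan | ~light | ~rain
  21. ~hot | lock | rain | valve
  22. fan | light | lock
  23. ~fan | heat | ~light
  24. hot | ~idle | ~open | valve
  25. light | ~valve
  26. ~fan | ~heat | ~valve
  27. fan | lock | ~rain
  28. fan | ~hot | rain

Set light = True.
Set idle = True.
  then (~idle | ~open) forces open = False.
Try lock = False:
  (~light | lock | valve) forces valve = True.
  (~heat | ~light | ~valve) forces heat = False.
  (heat | hot | ~valve) forces hot = True.
  clause (heat | ~hot | ~light) is falsified — backtrack.
So lock = True.
  then (~hot | ~lock) forces hot = False.
  then (~lock | ~rain) forces rain = False.
Set valve = False.
  then (fan | valve) forces fan = True.
  then (~fan | heat | hot | ~light) forces heat = True.
All clauses satisfied.

light = True, idle = True, lock = True, valve = False, hot = False, heat = True, open = False, fan = True, rain = False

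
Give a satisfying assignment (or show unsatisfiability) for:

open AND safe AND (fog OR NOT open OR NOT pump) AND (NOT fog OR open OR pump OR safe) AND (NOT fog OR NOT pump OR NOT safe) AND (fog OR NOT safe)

pump=F, safe=T, fog=T, open=T

Unit clause (open) forces open = True.
Unit clause (safe) forces safe = True.
In (fog OR NOT safe) only fog is left, so fog = True.
In (NOT fog OR NOT pump OR NOT safe) only NOT pump is left, so pump = False.
Check each clause:
  (open): open holds.
  (safe): safe holds.
  (fog OR NOT open OR NOT pump): fog holds.
  (NOT fog OR open OR pump OR safe): open holds.
  (NOT fog OR NOT pump OR NOT safe): NOT pump holds.
  (fog OR NOT safe): fog holds.
All clauses satisfied.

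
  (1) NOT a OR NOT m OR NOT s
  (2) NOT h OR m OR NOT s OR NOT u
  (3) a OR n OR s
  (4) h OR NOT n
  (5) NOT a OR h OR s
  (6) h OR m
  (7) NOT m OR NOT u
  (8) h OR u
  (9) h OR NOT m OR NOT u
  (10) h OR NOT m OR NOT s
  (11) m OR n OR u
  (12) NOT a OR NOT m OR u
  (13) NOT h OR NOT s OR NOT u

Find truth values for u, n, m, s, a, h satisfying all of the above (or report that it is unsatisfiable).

u = False, n = True, m = True, s = True, a = False, h = True

Set u = False.
  then (h OR u) forces h = True.
Set n = True.
Set m = True.
  then (NOT a OR NOT m OR u) forces a = False.
Set s = True.
All clauses satisfied.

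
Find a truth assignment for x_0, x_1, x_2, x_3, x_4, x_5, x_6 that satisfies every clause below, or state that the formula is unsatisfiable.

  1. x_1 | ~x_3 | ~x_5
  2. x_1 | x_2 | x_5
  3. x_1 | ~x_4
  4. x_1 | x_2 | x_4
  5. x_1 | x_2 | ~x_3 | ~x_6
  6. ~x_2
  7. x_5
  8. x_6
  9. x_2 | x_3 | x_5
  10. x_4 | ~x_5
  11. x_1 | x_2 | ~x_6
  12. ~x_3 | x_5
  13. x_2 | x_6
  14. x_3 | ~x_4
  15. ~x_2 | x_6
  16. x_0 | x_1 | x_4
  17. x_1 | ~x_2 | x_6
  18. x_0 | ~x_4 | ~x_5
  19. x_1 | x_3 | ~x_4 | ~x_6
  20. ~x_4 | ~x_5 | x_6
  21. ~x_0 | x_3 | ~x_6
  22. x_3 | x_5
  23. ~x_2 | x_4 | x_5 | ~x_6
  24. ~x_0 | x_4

x_0 = True, x_1 = True, x_2 = False, x_3 = True, x_4 = True, x_5 = True, x_6 = True

Unit clause (~x_2) forces x_2 = False.
Unit clause (x_5) forces x_5 = True.
Unit clause (x_6) forces x_6 = True.
In (x_4 | ~x_5) only x_4 is left, so x_4 = True.
In (x_1 | x_2 | ~x_6) only x_1 is left, so x_1 = True.
In (x_3 | ~x_4) only x_3 is left, so x_3 = True.
In (x_0 | ~x_4 | ~x_5) only x_0 is left, so x_0 = True.
All clauses satisfied.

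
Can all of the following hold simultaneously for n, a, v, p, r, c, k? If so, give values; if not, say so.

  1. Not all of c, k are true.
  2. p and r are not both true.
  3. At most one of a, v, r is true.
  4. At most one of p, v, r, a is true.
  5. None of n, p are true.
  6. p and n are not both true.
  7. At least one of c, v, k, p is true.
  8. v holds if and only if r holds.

n: False; a: False; v: False; p: False; r: False; c: True; k: False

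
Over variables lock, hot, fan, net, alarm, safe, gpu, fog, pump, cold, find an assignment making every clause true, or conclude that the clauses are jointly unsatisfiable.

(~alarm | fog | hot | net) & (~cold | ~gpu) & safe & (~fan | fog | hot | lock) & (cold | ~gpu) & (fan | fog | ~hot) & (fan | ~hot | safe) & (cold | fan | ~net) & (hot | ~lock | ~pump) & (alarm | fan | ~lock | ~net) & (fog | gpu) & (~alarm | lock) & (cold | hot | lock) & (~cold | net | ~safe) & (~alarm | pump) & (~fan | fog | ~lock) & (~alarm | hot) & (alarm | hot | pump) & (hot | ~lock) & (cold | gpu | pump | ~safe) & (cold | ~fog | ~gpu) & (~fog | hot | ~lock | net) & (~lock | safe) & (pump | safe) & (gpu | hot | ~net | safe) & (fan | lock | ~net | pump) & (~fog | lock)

Unit clause (safe) forces safe = True.
Try lock = False:
  (~alarm | lock) forces alarm = False.
  (~fog | lock) forces fog = False.
  (fog | gpu) forces gpu = True.
  (~cold | ~gpu) forces cold = False.
  clause (cold | ~gpu) is falsified — backtrack.
So lock = True.
  then (hot | ~lock) forces hot = True.
Set fan = True.
  then (~fan | fog | ~lock) forces fog = True.
Set net = True.
Set alarm = True.
  then (~alarm | pump) forces pump = True.
Set gpu = False.
Set cold = False.
All clauses satisfied.

lock = True; hot = True; fan = True; net = True; alarm = True; safe = True; gpu = False; fog = True; pump = True; cold = False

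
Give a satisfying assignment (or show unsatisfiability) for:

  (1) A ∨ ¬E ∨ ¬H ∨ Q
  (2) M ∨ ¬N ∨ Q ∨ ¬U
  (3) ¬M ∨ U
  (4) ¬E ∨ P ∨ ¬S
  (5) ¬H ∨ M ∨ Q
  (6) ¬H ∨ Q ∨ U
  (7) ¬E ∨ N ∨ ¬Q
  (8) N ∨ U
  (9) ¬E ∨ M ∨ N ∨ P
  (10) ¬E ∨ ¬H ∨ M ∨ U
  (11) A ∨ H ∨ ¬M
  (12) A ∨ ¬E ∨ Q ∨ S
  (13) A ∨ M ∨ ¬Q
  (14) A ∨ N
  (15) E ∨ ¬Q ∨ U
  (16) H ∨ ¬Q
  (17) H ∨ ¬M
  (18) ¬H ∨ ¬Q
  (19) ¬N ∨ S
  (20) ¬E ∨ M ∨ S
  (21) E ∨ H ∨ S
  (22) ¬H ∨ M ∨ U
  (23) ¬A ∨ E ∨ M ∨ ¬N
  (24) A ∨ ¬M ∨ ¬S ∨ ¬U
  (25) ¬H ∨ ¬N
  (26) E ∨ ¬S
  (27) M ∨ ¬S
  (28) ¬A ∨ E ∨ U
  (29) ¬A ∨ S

Set E = True.
Set A = True.
  then (¬A ∨ S) forces S = True.
  then (¬E ∨ P ∨ ¬S) forces P = True.
  then (M ∨ ¬S) forces M = True.
  then (¬M ∨ U) forces U = True.
  then (H ∨ ¬M) forces H = True.
  then (¬H ∨ ¬Q) forces Q = False.
  then (¬H ∨ ¬N) forces N = False.
All clauses satisfied.

E = True, A = True, S = True, U = True, P = True, M = True, Q = False, N = False, H = True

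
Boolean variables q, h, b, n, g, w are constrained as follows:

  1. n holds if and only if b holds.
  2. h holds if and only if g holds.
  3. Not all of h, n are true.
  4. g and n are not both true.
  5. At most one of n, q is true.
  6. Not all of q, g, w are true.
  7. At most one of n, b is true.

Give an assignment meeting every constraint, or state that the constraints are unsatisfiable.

q: False, h: True, b: False, n: False, g: True, w: False

  (1) n=F, b=F — same ✓
  (2) h=T, g=T — same ✓
  (3) {h, n}: 1/2 true — not all ✓
  (4) g=T, n=F — not both ✓
  (5) {n, q}: 0 true — at most one ✓
  (6) {q, g, w}: 1/3 true — not all ✓
  (7) {n, b}: 0 true — at most one ✓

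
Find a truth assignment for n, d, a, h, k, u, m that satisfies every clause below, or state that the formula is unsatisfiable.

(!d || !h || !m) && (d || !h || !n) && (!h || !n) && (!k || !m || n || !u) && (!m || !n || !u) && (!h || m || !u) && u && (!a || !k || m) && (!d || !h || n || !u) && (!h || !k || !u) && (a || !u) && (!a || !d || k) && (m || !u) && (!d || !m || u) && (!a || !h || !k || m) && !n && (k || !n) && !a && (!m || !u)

Unsatisfiable — no assignment works.

Case a = True:
  Clause (!a) is falsified — contradiction.
Case a = False:
  (u) forces u = True.
  Clause (a || !u) is falsified — contradiction.
Both cases fail, so the formula is unsatisfiable.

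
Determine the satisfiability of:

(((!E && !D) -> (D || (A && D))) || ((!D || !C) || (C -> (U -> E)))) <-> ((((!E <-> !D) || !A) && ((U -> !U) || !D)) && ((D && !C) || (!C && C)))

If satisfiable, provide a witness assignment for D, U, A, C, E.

D = True, U = False, A = False, C = False, E = True

  (((!E && !D) -> (D || (A && D))) || ((!D || !C) || (C -> (U -> E)))) <-> ((((!E <-> !D) || !A) && ((U -> !U) || !D)) && ((D && !C) || (!C && C))) = True
    ((!E && !D) -> (D || (A && D))) || ((!D || !C) || (C -> (U -> E))) = True
      (!E && !D) -> (D || (A && D)) = True
        !E && !D = False
          !E = False
          !D = False
        D || (A && D) = True
          A && D = False
      (!D || !C) || (C -> (U -> E)) = True
        !D || !C = True
          !D = False
          !C = True
        C -> (U -> E) = True
          U -> E = True
    (((!E <-> !D) || !A) && ((U -> !U) || !D)) && ((D && !C) || (!C && C)) = True
      ((!E <-> !D) || !A) && ((U -> !U) || !D) = True
        (!E <-> !D) || !A = True
          !E <-> !D = True
            !E = False
            !D = False
          !A = True
        (U -> !U) || !D = True
          U -> !U = True
            !U = True
          !D = False
      (D && !C) || (!C && C) = True
        D && !C = True
          !C = True
        !C && C = False
          !C = True
The formula evaluates to True.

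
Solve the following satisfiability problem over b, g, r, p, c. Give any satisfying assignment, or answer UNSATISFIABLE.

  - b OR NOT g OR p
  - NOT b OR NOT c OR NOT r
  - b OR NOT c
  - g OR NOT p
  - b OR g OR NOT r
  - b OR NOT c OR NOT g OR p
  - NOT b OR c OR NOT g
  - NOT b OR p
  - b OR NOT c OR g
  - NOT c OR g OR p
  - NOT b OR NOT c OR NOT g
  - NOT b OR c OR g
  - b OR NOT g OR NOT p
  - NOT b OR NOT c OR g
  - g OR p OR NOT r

Try b = True:
  (NOT b OR p) forces p = True.
  (g OR NOT p) forces g = True.
  (NOT b OR c OR NOT g) forces c = True.
  clause (NOT b OR NOT c OR NOT g) is falsified — backtrack.
So b = False.
  then (b OR NOT c) forces c = False.
Set g = False.
  then (g OR NOT p) forces p = False.
  then (b OR g OR NOT r) forces r = False.
All clauses satisfied.

b: False, g: False, r: False, p: False, c: False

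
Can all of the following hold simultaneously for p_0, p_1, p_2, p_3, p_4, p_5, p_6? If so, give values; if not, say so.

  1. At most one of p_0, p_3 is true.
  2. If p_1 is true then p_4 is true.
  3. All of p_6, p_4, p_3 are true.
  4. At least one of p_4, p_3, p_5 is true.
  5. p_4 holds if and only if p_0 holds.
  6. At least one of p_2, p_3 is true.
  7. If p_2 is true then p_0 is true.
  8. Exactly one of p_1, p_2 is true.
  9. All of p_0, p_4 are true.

Case p_0 = True:
  (1) with p_0=T forces p_3 = False.
  Constraint (3) is violated (p_3=F) — contradiction.
Case p_0 = False:
  Constraint (9) is violated (p_0=F) — contradiction.
Both cases fail — unsatisfiable.

Unsatisfiable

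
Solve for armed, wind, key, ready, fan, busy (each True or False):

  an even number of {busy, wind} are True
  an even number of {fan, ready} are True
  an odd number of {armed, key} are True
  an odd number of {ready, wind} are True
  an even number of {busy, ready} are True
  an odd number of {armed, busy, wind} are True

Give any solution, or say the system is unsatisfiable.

UNSATISFIABLE

Adding constraints 1, 4, 5 mod 2: every variable appears an even number of times on the left, so the left side is 0.
But the right sides sum to 1 (mod 2). 0 ≠ 1 — the system is inconsistent.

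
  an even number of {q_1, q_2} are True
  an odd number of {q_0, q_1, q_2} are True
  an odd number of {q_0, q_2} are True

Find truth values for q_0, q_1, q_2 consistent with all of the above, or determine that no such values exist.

q_0 = True, q_1 = False, q_2 = False

{q_1, q_2}: 0 true → even ✓
{q_0, q_1, q_2}: 1 true → odd ✓
{q_0, q_2}: 1 true → odd ✓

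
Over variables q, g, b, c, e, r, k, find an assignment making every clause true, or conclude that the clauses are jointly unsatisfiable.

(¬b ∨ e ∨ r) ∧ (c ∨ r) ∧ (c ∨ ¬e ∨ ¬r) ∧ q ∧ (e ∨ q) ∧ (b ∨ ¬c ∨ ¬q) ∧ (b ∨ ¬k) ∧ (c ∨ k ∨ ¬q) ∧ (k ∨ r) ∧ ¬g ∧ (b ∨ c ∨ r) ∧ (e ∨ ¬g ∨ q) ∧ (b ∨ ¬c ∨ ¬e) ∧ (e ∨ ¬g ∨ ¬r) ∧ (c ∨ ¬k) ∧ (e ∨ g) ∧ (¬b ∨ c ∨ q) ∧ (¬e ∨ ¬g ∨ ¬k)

q = True, g = False, b = True, c = True, e = True, r = True, k = False

Unit clause (q) forces q = True.
Unit clause (¬g) forces g = False.
In (e ∨ g) only e is left, so e = True.
Try b = False:
  (b ∨ ¬c ∨ ¬q) forces c = False.
  (c ∨ r) forces r = True.
  clause (c ∨ ¬e ∨ ¬r) is falsified — backtrack.
So b = True.
Try c = False:
  (c ∨ r) forces r = True.
  clause (c ∨ ¬e ∨ ¬r) is falsified — backtrack.
So c = True.
Set r = True.
Set k = False.
All clauses satisfied.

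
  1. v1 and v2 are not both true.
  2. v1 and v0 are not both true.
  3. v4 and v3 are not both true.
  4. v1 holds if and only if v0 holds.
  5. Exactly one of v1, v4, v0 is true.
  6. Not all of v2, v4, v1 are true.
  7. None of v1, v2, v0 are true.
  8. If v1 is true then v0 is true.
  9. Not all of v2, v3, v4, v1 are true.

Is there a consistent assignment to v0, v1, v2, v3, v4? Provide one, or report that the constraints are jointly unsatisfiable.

v0 = False, v1 = False, v2 = False, v3 = False, v4 = True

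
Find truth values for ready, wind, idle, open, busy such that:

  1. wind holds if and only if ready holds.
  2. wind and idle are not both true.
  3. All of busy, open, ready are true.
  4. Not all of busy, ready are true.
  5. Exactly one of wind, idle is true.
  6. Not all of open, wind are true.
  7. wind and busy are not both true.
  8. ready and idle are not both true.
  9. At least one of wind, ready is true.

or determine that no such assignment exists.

Case open = True:
  (3) forces busy = True.
  (3) forces ready = True.
  Constraint (4) is violated (busy=T, ready=T) — contradiction.
Case open = False:
  Constraint (3) is violated (open=F) — contradiction.
Both cases fail — unsatisfiable.

UNSATISFIABLE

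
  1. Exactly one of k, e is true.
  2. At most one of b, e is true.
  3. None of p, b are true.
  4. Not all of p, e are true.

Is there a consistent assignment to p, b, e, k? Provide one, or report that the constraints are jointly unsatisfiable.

p = False, b = False, e = False, k = True

  (1) {k, e}: 1 true — exactly one ✓
  (2) {b, e}: 0 true — at most one ✓
  (3) {p, b}: 0 true — none ✓
  (4) {p, e}: 0/2 true — not all ✓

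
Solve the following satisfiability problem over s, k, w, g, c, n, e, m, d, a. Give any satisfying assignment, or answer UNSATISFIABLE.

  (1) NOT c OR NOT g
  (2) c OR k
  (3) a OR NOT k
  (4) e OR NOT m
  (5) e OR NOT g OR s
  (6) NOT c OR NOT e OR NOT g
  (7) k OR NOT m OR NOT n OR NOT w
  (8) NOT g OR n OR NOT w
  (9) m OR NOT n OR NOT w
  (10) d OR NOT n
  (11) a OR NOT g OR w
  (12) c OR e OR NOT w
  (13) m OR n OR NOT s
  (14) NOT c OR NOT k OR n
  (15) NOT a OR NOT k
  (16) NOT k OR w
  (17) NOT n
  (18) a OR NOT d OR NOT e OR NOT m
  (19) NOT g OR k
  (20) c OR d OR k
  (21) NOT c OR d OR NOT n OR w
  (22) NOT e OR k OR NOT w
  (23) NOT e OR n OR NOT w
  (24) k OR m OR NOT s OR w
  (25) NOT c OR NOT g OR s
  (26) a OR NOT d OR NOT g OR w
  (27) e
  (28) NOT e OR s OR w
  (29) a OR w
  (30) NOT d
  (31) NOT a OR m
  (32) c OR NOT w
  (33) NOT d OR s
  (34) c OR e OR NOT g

s: True, k: False, w: False, g: False, c: True, n: False, e: True, m: True, d: False, a: True

Unit clause (NOT n) forces n = False.
Unit clause (e) forces e = True.
Unit clause (NOT d) forces d = False.
In (NOT e OR n OR NOT w) only NOT w is left, so w = False.
In (NOT e OR s OR w) only s is left, so s = True.
In (a OR w) only a is left, so a = True.
In (NOT a OR m) only m is left, so m = True.
In (NOT a OR NOT k) only NOT k is left, so k = False.
In (NOT g OR k) only NOT g is left, so g = False.
In (c OR d OR k) only c is left, so c = True.
All clauses satisfied.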